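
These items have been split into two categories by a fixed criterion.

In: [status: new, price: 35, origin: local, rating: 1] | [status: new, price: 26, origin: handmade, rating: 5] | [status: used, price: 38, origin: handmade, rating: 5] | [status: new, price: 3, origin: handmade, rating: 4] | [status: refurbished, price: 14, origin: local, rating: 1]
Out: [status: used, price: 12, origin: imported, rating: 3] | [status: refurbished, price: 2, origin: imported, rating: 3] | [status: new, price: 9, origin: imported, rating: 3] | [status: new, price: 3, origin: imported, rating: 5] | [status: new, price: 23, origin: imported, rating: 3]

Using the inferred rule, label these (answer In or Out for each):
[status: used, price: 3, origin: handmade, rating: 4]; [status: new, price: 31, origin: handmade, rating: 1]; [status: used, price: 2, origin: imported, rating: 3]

In, In, Out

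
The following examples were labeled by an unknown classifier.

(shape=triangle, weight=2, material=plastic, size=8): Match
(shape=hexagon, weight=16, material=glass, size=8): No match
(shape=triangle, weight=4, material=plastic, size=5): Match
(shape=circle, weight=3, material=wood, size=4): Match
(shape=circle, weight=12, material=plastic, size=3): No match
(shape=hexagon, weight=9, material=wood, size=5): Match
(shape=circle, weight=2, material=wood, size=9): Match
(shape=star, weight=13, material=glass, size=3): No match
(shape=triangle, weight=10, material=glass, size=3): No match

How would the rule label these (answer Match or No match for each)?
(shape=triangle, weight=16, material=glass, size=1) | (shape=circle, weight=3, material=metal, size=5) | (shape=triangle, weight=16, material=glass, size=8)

The pattern is that an item is 'Match' exactly when: weight ≤ 9.
(shape=triangle, weight=16, material=glass, size=1): No match (weight = 16).
(shape=circle, weight=3, material=metal, size=5): Match (weight = 3).
(shape=triangle, weight=16, material=glass, size=8): No match (weight = 16).

No match, Match, No match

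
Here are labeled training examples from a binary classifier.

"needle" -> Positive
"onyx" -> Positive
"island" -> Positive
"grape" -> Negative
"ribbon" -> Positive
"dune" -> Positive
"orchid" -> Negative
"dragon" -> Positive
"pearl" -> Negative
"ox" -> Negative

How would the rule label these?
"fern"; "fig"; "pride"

One predicate separates the groups cleanly: contains 'n'.
"fern": Positive (has 'n').
"fig": Negative (no 'n').
"pride": Negative (no 'n').

Positive, Negative, Negative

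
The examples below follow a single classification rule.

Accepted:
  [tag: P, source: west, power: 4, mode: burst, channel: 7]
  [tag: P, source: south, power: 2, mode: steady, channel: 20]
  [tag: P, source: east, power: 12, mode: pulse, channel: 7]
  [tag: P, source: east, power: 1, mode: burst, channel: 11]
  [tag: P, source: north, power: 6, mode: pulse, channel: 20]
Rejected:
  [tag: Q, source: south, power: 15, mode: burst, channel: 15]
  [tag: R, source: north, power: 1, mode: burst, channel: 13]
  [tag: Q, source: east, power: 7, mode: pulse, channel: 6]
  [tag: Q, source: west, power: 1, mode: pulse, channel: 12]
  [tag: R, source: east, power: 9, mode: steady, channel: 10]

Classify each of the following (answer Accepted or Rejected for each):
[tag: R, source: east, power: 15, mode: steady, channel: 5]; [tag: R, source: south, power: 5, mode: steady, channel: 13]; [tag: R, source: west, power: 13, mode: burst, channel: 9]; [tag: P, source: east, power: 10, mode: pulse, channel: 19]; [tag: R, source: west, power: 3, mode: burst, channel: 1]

The common property of the 'Accepted' items is: tag is P. No 'Rejected' item has it.
[tag: R, source: east, power: 15, mode: steady, channel: 5]: tag is R, does not fit → Rejected.
[tag: R, source: south, power: 5, mode: steady, channel: 13]: tag is R, does not fit → Rejected.
[tag: R, source: west, power: 13, mode: burst, channel: 9]: tag is R, does not fit → Rejected.
[tag: P, source: east, power: 10, mode: pulse, channel: 19]: tag is P, passes → Accepted.
[tag: R, source: west, power: 3, mode: burst, channel: 1]: tag is R, does not fit → Rejected.

Rejected, Rejected, Rejected, Accepted, Rejected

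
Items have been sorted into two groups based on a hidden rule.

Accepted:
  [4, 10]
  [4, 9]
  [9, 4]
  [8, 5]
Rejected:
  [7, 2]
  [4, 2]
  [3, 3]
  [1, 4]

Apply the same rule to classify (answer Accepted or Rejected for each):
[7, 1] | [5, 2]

Rule: sum ≥ 13. This holds for each 'Accepted' example and fails for each 'Rejected' one.
Rejected: [7, 1], since 7+1 = 8. Rejected: [5, 2], since 5+2 = 7.

Rejected, Rejected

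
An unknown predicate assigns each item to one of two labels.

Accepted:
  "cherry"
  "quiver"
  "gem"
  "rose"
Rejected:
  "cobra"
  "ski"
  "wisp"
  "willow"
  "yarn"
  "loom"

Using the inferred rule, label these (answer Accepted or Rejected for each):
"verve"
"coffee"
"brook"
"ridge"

Accepted, Accepted, Rejected, Accepted

The distinguishing property — contains 'e' — holds for all the 'Accepted' cases and none of the 'Rejected' cases.
"verve": has 'e' — satisfies this, so Accepted.
"coffee": has 'e' — satisfies this, so Accepted.
"brook": no 'e' — fails this test, so Rejected.
"ridge": has 'e' — satisfies this, so Accepted.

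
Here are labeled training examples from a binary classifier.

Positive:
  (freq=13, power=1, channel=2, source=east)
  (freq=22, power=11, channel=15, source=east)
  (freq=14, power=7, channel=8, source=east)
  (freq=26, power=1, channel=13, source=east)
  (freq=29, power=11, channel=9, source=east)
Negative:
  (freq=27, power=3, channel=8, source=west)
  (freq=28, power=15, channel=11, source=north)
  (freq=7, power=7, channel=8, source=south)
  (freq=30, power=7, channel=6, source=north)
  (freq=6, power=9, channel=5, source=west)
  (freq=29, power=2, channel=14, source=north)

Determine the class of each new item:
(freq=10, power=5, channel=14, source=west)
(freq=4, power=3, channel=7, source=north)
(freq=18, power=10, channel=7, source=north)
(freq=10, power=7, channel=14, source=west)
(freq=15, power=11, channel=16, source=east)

All 'Positive' examples share one property — source is east — and every 'Negative' example lacks it.
(freq=10, power=5, channel=14, source=west): source is west — fails this test, so Negative. (freq=4, power=3, channel=7, source=north): source is north — fails this test, so Negative. (freq=18, power=10, channel=7, source=north): source is north — fails this test, so Negative. (freq=10, power=7, channel=14, source=west): source is west — fails this test, so Negative. (freq=15, power=11, channel=16, source=east): source is east — has this property, so Positive.

Negative, Negative, Negative, Negative, Positive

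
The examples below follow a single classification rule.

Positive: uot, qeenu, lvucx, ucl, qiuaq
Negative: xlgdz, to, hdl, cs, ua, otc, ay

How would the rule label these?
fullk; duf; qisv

Positive, Positive, Negative

The distinguishing property — odd length AND contains 'u' — holds for all the 'Positive' cases and none of the 'Negative' cases.
fullk: Positive (length 5, has 'u'). duf: Positive (length 3, has 'u'). qisv: Negative (length 4, no 'u').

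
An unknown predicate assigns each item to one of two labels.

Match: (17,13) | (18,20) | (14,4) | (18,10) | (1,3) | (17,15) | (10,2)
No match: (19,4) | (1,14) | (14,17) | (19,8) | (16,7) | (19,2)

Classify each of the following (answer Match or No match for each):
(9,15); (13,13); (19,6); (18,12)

Match, Match, No match, Match

'Match' ⟺ sum is even.
Match: (9,15), since 9+15 = 24. Match: (13,13), since 13+13 = 26. No match: (19,6), since 19+6 = 25. Match: (18,12), since 18+12 = 30.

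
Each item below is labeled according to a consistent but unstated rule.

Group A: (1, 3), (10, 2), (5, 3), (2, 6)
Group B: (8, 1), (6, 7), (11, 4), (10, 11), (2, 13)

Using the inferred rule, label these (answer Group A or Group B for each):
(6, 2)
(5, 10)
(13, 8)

Group A, Group B, Group B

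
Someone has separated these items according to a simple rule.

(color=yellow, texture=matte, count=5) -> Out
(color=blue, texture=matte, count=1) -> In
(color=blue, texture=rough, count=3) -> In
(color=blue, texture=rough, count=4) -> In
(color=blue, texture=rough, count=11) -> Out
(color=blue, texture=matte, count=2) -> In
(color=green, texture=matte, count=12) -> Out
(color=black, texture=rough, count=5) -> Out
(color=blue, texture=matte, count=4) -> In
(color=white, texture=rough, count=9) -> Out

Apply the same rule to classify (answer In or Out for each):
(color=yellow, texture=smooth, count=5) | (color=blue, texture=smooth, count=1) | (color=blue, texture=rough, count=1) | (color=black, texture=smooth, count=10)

Out, In, In, Out

A rule that fits every label: count ≤ 4 — true of each 'In' example, false of each 'Out' one.
(color=yellow, texture=smooth, count=5) — count = 5, hence Out.
(color=blue, texture=smooth, count=1) — count = 1, hence In.
(color=blue, texture=rough, count=1) — count = 1, hence In.
(color=black, texture=smooth, count=10) — count = 10, hence Out.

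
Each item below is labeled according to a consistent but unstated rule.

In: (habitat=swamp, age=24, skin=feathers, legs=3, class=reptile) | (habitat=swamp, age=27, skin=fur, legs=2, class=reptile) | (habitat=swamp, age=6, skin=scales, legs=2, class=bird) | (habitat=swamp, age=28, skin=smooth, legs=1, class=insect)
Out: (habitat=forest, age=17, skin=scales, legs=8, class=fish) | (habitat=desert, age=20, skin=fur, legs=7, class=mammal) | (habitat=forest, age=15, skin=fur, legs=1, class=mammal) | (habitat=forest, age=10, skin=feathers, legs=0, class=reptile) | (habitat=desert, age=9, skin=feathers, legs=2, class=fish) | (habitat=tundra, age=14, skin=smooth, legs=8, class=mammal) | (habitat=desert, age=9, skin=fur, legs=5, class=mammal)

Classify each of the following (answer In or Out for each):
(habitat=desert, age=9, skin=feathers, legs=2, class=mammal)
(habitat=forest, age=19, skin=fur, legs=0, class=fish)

Out, Out

'In' ⟺ habitat is swamp.
(habitat=desert, age=9, skin=feathers, legs=2, class=mammal): Out (habitat is desert).
(habitat=forest, age=19, skin=fur, legs=0, class=fish): Out (habitat is forest).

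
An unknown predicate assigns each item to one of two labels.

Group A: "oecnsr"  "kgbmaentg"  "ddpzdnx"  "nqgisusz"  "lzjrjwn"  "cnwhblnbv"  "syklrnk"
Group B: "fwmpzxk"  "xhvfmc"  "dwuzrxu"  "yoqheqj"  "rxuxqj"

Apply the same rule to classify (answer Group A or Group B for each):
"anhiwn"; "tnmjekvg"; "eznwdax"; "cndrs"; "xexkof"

Group A, Group A, Group A, Group A, Group B

The pattern is that an item is 'Group A' exactly when: contains 'n'.
"anhiwn": has 'n', checks out → Group A.
"tnmjekvg": has 'n', checks out → Group A.
"eznwdax": has 'n', checks out → Group A.
"cndrs": has 'n', checks out → Group A.
"xexkof": no 'n', doesn't qualify → Group B.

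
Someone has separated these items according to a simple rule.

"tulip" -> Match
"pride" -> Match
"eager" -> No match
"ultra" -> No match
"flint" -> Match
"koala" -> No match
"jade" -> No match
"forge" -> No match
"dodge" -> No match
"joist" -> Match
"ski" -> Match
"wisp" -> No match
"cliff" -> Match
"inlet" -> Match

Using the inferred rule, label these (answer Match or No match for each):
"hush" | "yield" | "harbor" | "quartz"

No match, Match, No match, No match

A rule that fits every label: odd length AND contains 'i' — true of each 'Match' example, false of each 'No match' one.
"hush" — length 4, no 'i', hence No match.
"yield" — length 5, has 'i', hence Match.
"harbor" — length 6, no 'i', hence No match.
"quartz" — length 6, no 'i', hence No match.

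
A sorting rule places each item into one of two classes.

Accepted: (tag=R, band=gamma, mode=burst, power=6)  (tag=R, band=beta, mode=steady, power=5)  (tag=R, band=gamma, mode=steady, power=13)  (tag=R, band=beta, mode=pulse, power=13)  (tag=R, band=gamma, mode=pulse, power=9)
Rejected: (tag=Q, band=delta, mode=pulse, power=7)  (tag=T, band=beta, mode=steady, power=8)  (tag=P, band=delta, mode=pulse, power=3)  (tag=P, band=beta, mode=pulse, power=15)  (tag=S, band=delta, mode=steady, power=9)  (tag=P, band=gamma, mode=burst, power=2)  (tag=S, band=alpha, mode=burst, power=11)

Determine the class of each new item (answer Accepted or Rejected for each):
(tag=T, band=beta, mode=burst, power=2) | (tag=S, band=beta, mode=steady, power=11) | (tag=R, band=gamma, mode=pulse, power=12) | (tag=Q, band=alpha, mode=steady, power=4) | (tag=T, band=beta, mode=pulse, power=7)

Rejected, Rejected, Accepted, Rejected, Rejected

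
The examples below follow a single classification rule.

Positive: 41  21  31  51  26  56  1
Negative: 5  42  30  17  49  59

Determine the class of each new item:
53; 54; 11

Negative, Negative, Positive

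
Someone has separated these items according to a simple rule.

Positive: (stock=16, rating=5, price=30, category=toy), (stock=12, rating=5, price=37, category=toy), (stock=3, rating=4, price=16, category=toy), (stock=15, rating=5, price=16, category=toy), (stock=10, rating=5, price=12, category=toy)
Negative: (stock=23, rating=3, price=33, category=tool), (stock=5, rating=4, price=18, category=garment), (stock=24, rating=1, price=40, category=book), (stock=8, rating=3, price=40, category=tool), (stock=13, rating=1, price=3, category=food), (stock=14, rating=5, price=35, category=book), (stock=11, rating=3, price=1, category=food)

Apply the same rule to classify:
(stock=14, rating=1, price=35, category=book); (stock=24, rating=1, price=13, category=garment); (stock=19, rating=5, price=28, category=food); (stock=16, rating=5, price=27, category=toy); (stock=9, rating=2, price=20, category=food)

Negative, Negative, Negative, Positive, Negative

Rule: category is toy. This holds for each 'Positive' example and fails for each 'Negative' one.
(stock=14, rating=1, price=35, category=book): category is book — fails this test, so Negative.
(stock=24, rating=1, price=13, category=garment): category is garment — fails this test, so Negative.
(stock=19, rating=5, price=28, category=food): category is food — fails this test, so Negative.
(stock=16, rating=5, price=27, category=toy): category is toy — meets the rule, so Positive.
(stock=9, rating=2, price=20, category=food): category is food — fails this test, so Negative.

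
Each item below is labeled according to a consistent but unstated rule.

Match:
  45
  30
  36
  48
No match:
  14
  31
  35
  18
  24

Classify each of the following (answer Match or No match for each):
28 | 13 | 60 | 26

The distinguishing property — multiple of 3 AND at least 30 — holds for all the 'Match' cases and none of the 'No match' cases.

No match, No match, Match, No match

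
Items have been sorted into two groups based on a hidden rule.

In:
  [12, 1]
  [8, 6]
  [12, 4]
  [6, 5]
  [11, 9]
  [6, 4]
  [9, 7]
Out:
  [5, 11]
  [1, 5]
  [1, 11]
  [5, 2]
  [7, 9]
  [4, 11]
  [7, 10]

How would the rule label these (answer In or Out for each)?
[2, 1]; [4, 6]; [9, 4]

Out, Out, In

The common property of the 'In' items is: first > second AND sum ≥ 10. No 'Out' item has it.
Out: [2, 1], since 2 > 1, 2+1 = 3. Out: [4, 6], since 4 < 6, 4+6 = 10. In: [9, 4], since 9 > 4, 9+4 = 13.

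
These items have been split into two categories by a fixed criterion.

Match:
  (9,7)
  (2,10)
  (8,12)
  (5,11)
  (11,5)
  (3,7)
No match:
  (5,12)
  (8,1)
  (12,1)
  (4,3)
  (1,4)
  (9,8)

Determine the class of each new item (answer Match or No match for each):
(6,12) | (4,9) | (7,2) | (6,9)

Match, No match, No match, No match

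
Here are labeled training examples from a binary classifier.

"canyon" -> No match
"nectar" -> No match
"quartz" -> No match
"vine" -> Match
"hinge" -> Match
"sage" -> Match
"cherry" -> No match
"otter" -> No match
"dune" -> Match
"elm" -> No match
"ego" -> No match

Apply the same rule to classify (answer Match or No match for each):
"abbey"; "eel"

No match, No match

The distinguishing property — ends with 'e' — holds for all the 'Match' cases and none of the 'No match' cases.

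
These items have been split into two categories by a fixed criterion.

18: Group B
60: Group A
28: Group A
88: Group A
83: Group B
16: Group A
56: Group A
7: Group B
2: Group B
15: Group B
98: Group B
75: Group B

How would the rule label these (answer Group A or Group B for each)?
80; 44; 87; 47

The distinguishing property — multiple of 4 — holds for all the 'Group A' cases and none of the 'Group B' cases.
80: Group A (80 = 4·20). 44: Group A (44 = 4·11). 87: Group B (87 = 4·21 + 3). 47: Group B (47 = 4·11 + 3).

Group A, Group A, Group B, Group B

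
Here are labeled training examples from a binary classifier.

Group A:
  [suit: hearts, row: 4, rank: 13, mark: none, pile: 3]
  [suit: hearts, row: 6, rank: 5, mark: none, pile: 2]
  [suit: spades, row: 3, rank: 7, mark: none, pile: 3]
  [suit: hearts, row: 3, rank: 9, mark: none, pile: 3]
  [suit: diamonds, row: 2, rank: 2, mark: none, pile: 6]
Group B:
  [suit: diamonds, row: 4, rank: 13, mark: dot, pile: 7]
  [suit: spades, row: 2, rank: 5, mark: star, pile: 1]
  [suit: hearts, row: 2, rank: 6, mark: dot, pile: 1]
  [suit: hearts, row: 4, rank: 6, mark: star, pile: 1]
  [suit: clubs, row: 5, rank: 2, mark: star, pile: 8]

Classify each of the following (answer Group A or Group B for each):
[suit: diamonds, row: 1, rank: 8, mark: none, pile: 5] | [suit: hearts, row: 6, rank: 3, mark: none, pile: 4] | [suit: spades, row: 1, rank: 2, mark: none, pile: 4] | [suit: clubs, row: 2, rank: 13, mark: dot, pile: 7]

Looking at the examples, the only property every 'Group A' case has and every 'Group B' case lacks is: mark is none.

Group A, Group A, Group A, Group B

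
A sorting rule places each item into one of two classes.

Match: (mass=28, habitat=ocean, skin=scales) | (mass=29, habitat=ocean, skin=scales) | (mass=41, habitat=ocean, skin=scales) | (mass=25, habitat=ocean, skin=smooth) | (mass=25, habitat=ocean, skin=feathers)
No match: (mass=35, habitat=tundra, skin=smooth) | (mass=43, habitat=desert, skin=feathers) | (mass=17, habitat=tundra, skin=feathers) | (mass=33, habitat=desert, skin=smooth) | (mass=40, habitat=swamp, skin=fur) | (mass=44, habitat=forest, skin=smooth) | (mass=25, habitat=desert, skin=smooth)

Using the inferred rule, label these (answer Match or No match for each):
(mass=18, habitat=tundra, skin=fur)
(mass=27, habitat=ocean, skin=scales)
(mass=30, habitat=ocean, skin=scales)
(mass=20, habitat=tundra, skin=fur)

No match, Match, Match, No match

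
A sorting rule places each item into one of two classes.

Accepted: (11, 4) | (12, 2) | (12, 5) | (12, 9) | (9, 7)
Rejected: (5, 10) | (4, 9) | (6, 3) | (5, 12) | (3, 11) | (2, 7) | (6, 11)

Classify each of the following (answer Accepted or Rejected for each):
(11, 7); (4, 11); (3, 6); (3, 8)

The common property of the 'Accepted' items is: first ≥ 7. No 'Rejected' item has it.
(11, 7) → first 11 → Accepted. (4, 11) → first 4 → Rejected. (3, 6) → first 3 → Rejected. (3, 8) → first 3 → Rejected.

Accepted, Rejected, Rejected, Rejected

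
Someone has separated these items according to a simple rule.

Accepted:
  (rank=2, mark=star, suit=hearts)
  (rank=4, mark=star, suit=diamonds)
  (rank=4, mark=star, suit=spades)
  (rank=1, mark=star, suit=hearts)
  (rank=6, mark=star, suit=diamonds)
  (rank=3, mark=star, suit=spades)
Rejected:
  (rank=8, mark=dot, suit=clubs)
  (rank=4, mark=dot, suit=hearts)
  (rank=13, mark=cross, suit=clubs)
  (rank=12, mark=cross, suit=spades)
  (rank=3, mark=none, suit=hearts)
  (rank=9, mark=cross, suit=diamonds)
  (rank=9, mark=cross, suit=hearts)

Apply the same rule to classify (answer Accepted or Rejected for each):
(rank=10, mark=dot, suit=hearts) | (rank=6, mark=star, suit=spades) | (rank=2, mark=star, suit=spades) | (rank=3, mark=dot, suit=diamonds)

Rejected, Accepted, Accepted, Rejected

Every 'Accepted' example satisfies: mark is star. None of the 'Rejected' examples do.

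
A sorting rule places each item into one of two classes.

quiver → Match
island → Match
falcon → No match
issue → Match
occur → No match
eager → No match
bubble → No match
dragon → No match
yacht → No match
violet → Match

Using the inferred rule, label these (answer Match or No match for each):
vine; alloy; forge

Match, No match, No match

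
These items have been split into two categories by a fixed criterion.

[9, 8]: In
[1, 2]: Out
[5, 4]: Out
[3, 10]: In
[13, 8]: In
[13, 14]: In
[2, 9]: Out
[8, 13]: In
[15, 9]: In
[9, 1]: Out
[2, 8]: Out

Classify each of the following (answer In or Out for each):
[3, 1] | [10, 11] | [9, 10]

Out, In, In

Rule: sum ≥ 13. This holds for each 'In' example and fails for each 'Out' one.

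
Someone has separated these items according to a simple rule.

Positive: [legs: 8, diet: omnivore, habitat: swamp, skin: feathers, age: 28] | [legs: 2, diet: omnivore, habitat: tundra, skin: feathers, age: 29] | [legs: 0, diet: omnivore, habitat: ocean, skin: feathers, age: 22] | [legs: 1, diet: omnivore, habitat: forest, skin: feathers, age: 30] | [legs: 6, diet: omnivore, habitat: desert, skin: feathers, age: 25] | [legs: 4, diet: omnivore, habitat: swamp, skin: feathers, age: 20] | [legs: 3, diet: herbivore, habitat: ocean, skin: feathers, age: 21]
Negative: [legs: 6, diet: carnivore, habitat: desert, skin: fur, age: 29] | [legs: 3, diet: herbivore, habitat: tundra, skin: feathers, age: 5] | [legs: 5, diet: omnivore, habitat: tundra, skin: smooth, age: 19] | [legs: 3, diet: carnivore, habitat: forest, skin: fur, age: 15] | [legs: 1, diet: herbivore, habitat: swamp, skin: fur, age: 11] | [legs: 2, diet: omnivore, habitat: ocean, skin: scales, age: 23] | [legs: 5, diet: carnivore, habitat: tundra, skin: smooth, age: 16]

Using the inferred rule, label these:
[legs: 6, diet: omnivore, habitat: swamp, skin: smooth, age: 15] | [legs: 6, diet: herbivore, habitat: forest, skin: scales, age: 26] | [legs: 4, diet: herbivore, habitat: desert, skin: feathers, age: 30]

Negative, Negative, Positive

All 'Positive' examples share one property — skin is feathers AND age ≥ 11 — and every 'Negative' example lacks it.
[legs: 6, diet: omnivore, habitat: swamp, skin: smooth, age: 15] — skin is smooth, age = 15, hence Negative. [legs: 6, diet: herbivore, habitat: forest, skin: scales, age: 26] — skin is scales, age = 26, hence Negative. [legs: 4, diet: herbivore, habitat: desert, skin: feathers, age: 30] — skin is feathers, age = 30, hence Positive.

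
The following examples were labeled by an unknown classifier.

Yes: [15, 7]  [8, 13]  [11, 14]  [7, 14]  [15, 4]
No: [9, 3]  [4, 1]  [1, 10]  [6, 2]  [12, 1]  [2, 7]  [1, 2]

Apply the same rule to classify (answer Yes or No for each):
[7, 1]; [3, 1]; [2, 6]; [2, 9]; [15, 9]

No, No, No, No, Yes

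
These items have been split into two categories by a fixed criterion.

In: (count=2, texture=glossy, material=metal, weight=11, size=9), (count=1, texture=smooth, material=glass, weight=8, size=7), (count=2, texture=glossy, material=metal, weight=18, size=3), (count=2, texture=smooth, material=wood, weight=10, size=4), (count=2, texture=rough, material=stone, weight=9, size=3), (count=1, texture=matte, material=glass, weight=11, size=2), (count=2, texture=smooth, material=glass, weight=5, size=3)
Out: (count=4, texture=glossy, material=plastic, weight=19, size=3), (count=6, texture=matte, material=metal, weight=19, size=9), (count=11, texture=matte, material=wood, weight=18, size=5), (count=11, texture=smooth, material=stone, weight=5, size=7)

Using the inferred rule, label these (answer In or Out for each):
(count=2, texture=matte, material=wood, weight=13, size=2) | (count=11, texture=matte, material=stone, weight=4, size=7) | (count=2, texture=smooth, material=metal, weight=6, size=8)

In, Out, In

All 'In' examples share one property — count ≤ 2 — and every 'Out' example lacks it.
(count=2, texture=matte, material=wood, weight=13, size=2) — count = 2, hence In.
(count=11, texture=matte, material=stone, weight=4, size=7) — count = 11, hence Out.
(count=2, texture=smooth, material=metal, weight=6, size=8) — count = 2, hence In.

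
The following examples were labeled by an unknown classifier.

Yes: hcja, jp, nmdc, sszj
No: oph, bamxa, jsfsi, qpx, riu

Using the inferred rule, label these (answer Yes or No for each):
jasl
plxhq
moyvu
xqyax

Yes, No, No, No

Every 'Yes' example satisfies: even length. None of the 'No' examples do.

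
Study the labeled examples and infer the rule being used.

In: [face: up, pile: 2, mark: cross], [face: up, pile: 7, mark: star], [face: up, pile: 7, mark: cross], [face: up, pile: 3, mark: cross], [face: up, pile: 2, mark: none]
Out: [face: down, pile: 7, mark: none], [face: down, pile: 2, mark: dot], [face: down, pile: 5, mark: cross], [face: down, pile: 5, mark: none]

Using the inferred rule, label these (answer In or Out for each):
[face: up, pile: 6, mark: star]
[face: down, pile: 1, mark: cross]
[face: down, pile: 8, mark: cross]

One predicate separates the groups cleanly: face is up.
[face: up, pile: 6, mark: star]: face is up — passes, so In.
[face: down, pile: 1, mark: cross]: face is down — does not satisfy this, so Out.
[face: down, pile: 8, mark: cross]: face is down — does not satisfy this, so Out.

In, Out, Out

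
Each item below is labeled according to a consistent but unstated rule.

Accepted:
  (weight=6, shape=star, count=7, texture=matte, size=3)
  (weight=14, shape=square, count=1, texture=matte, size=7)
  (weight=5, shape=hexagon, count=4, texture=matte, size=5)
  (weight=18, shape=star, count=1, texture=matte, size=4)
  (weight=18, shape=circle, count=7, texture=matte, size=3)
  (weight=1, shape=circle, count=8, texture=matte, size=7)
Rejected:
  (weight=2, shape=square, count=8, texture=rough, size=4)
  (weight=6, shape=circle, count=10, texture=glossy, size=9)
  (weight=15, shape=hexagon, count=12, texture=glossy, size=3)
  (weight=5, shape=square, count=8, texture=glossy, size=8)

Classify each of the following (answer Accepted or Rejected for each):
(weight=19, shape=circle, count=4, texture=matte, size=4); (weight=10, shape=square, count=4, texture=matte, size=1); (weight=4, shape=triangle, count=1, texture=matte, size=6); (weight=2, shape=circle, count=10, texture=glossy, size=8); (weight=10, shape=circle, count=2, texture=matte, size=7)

The common property of the 'Accepted' items is: texture is matte. No 'Rejected' item has it.
(weight=19, shape=circle, count=4, texture=matte, size=4): texture is matte — qualifies, so Accepted.
(weight=10, shape=square, count=4, texture=matte, size=1): texture is matte — qualifies, so Accepted.
(weight=4, shape=triangle, count=1, texture=matte, size=6): texture is matte — qualifies, so Accepted.
(weight=2, shape=circle, count=10, texture=glossy, size=8): texture is glossy — doesn't match, so Rejected.
(weight=10, shape=circle, count=2, texture=matte, size=7): texture is matte — qualifies, so Accepted.

Accepted, Accepted, Accepted, Rejected, Accepted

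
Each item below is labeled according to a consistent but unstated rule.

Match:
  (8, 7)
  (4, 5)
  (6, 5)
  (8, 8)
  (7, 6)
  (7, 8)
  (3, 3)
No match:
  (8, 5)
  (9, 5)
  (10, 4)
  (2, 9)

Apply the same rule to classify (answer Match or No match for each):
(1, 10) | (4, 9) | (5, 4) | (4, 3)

'Match' ⟺ |first − second| ≤ 1.
(1, 10): |1−10| = 9, does not pass → No match. (4, 9): |4−9| = 5, does not pass → No match. (5, 4): |5−4| = 1, satisfies this → Match. (4, 3): |4−3| = 1, satisfies this → Match.

No match, No match, Match, Match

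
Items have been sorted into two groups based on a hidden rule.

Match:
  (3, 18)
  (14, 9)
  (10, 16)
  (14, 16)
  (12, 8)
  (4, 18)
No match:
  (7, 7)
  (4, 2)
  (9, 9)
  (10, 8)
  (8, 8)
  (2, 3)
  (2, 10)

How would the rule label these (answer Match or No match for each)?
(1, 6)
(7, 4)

No match, No match

The common property of the 'Match' items is: sum ≥ 20. No 'No match' item has it.
(1, 6): No match (1+6 = 7).
(7, 4): No match (7+4 = 11).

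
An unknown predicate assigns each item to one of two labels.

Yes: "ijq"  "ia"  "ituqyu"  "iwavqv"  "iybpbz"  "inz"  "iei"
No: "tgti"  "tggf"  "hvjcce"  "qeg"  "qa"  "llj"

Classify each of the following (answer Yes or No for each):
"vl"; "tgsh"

The common property of the 'Yes' items is: starts with 'i'. No 'No' item has it.

No, No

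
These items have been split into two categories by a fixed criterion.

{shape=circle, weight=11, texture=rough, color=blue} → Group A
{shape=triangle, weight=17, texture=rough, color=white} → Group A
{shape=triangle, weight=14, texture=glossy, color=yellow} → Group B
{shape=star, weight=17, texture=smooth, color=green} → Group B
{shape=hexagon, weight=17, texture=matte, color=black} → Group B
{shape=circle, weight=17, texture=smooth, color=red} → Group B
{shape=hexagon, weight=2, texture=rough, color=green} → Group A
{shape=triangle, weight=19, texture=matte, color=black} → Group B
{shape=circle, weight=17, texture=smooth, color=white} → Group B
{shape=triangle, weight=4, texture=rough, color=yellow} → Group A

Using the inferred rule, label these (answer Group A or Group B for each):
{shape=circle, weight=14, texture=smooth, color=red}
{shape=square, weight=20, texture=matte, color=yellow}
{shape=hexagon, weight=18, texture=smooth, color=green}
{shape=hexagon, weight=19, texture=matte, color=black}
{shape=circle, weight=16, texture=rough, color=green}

Group B, Group B, Group B, Group B, Group A

One predicate separates the groups cleanly: texture is rough.
{shape=circle, weight=14, texture=smooth, color=red} → texture is smooth → Group B.
{shape=square, weight=20, texture=matte, color=yellow} → texture is matte → Group B.
{shape=hexagon, weight=18, texture=smooth, color=green} → texture is smooth → Group B.
{shape=hexagon, weight=19, texture=matte, color=black} → texture is matte → Group B.
{shape=circle, weight=16, texture=rough, color=green} → texture is rough → Group A.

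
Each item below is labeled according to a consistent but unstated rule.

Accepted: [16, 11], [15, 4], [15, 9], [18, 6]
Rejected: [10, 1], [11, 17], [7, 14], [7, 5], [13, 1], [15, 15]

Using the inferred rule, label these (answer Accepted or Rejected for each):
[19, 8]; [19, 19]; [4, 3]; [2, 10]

'Accepted' ⟺ first > second AND sum ≥ 19.
[19, 8] → 19 > 8, 19+8 = 27 → Accepted.
[19, 19] → 19 = 19, 19+19 = 38 → Rejected.
[4, 3] → 4 > 3, 4+3 = 7 → Rejected.
[2, 10] → 2 < 10, 2+10 = 12 → Rejected.

Accepted, Rejected, Rejected, Rejected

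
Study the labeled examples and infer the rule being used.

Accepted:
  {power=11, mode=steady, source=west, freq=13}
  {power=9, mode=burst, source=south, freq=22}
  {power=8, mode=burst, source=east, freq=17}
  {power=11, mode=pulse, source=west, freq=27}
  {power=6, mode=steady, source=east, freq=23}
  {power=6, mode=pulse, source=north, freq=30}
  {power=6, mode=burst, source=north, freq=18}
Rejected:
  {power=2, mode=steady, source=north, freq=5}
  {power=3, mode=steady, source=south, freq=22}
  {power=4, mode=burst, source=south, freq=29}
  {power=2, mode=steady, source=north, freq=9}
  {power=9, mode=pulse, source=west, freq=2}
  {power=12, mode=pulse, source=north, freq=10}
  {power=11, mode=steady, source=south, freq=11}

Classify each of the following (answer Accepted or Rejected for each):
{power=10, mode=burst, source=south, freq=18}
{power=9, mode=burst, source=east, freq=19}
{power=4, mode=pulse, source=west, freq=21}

Accepted, Accepted, Rejected

All 'Accepted' examples share one property — freq ≥ 13 AND power ≥ 6 — and every 'Rejected' example lacks it.
{power=10, mode=burst, source=south, freq=18} — freq = 18, power = 10, hence Accepted. {power=9, mode=burst, source=east, freq=19} — freq = 19, power = 9, hence Accepted. {power=4, mode=pulse, source=west, freq=21} — freq = 21, power = 4, hence Rejected.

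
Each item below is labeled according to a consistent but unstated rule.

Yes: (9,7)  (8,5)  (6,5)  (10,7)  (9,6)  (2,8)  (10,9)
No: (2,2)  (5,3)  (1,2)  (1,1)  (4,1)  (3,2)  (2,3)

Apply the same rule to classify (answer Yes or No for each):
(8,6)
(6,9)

Rule: sum ≥ 10. This holds for each 'Yes' example and fails for each 'No' one.
(8,6) → 8+6 = 14 → Yes.
(6,9) → 6+9 = 15 → Yes.

Yes, Yes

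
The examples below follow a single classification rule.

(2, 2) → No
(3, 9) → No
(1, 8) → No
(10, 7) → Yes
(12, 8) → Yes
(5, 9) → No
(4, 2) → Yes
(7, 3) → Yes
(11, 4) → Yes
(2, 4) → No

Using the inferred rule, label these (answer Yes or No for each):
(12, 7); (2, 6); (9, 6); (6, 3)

Yes, No, Yes, Yes

The rule appears to be: first > second.
Yes: (12, 7), since 12 > 7. No: (2, 6), since 2 < 6. Yes: (9, 6), since 9 > 6. Yes: (6, 3), since 6 > 3.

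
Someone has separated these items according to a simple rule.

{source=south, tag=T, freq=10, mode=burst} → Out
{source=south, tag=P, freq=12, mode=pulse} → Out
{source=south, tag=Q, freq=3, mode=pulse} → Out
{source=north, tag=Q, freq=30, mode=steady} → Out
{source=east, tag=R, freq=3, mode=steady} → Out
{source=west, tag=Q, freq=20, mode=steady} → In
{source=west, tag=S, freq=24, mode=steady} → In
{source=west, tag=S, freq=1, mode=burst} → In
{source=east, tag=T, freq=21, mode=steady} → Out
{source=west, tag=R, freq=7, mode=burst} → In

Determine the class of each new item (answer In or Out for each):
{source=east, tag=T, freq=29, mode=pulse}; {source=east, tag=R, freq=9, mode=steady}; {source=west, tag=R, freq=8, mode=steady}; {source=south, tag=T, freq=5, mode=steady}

Out, Out, In, Out

A rule that fits every label: source is west — true of each 'In' example, false of each 'Out' one.
{source=east, tag=T, freq=29, mode=pulse} → source is east → Out. {source=east, tag=R, freq=9, mode=steady} → source is east → Out. {source=west, tag=R, freq=8, mode=steady} → source is west → In. {source=south, tag=T, freq=5, mode=steady} → source is south → Out.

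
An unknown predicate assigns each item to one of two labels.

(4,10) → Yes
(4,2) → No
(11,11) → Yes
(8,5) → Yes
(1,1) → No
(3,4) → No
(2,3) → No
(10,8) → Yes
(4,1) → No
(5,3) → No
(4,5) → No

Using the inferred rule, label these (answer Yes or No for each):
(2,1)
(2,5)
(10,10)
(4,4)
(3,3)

The classifier is using: sum ≥ 13.

No, No, Yes, No, No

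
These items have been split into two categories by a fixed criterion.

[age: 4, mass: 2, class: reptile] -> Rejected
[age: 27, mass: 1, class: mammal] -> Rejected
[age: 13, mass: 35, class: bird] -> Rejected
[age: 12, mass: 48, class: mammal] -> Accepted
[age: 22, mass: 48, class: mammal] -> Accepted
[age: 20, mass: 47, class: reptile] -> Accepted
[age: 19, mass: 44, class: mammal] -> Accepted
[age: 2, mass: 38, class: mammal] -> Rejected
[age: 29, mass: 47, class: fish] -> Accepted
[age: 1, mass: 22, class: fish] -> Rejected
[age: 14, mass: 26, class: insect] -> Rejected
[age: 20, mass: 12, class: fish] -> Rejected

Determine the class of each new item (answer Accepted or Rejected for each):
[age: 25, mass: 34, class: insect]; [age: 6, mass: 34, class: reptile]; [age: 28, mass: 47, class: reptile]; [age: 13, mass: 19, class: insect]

Rejected, Rejected, Accepted, Rejected

One predicate separates the groups cleanly: mass ≥ 44.
[age: 25, mass: 34, class: insect]: mass = 34 — does not satisfy this, so Rejected. [age: 6, mass: 34, class: reptile]: mass = 34 — does not satisfy this, so Rejected. [age: 28, mass: 47, class: reptile]: mass = 47 — has this property, so Accepted. [age: 13, mass: 19, class: insect]: mass = 19 — does not satisfy this, so Rejected.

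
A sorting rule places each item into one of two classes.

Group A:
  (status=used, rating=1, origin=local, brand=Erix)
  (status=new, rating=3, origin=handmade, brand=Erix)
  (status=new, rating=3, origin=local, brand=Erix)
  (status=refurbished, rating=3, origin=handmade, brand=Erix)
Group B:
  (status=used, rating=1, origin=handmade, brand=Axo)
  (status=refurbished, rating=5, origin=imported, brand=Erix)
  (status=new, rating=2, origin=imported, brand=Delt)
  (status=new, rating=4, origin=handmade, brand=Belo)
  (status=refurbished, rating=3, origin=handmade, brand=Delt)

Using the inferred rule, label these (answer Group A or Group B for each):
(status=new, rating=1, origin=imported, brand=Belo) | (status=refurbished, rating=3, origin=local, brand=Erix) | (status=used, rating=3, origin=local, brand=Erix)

The simplest hypothesis consistent with all the labels is: brand is Erix AND rating ≤ 3.
(status=new, rating=1, origin=imported, brand=Belo) — brand is Belo, rating = 1, hence Group B.
(status=refurbished, rating=3, origin=local, brand=Erix) — brand is Erix, rating = 3, hence Group A.
(status=used, rating=3, origin=local, brand=Erix) — brand is Erix, rating = 3, hence Group A.

Group B, Group A, Group A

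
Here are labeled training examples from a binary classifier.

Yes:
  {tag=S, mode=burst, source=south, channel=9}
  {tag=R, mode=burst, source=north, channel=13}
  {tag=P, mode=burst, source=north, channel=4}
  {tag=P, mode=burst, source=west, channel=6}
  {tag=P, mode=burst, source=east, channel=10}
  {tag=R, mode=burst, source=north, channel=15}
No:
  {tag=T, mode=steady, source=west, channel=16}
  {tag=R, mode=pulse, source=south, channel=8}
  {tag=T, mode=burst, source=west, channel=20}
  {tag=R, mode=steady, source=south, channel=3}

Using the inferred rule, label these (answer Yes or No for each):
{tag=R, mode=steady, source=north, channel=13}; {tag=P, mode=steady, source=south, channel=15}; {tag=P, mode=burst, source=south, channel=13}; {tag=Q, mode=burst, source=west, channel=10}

No, No, Yes, Yes

Rule: mode is burst AND channel ≤ 15. This holds for each 'Yes' example and fails for each 'No' one.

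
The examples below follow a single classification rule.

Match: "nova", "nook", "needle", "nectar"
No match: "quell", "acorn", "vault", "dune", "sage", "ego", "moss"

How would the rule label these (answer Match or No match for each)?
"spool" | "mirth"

One predicate separates the groups cleanly: starts with 'n'.
"spool" — starts with 's', hence No match. "mirth" — starts with 'm', hence No match.

No match, No match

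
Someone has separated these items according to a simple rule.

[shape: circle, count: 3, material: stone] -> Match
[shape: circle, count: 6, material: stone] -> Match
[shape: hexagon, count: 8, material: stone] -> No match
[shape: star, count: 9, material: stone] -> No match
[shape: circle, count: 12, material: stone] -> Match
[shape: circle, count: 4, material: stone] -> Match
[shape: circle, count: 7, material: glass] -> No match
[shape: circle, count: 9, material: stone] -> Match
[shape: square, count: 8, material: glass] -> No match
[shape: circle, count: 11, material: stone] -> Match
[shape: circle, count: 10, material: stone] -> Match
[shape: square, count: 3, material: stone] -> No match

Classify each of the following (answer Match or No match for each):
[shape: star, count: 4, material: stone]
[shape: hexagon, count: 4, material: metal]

No match, No match

All 'Match' examples share one property — shape is circle AND material is stone — and every 'No match' example lacks it.
[shape: star, count: 4, material: stone] — shape is star, material is stone, hence No match. [shape: hexagon, count: 4, material: metal] — shape is hexagon, material is metal, hence No match.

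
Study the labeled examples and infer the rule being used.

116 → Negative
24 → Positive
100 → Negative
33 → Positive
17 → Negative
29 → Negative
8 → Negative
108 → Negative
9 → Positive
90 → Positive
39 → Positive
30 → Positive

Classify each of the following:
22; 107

Negative, Negative

The common property of the 'Positive' items is: multiple of 3 AND at most 90. No 'Negative' item has it.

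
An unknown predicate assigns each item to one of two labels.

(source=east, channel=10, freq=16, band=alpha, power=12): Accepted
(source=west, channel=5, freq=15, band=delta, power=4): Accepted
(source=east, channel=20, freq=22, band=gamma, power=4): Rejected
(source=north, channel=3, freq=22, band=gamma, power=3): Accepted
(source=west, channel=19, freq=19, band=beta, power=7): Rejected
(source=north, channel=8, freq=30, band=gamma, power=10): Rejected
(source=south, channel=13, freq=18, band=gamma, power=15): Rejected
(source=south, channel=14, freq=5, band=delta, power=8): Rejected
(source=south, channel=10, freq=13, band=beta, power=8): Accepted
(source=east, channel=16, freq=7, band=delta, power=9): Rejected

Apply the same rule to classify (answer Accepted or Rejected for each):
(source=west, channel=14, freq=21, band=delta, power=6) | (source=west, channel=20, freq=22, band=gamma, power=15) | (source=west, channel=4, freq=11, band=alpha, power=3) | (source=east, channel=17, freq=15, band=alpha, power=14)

Rejected, Rejected, Accepted, Rejected

'Accepted' ⟺ channel ≤ 10 AND freq ≤ 22.
(source=west, channel=14, freq=21, band=delta, power=6): Rejected (channel = 14, freq = 21). (source=west, channel=20, freq=22, band=gamma, power=15): Rejected (channel = 20, freq = 22). (source=west, channel=4, freq=11, band=alpha, power=3): Accepted (channel = 4, freq = 11). (source=east, channel=17, freq=15, band=alpha, power=14): Rejected (channel = 17, freq = 15).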